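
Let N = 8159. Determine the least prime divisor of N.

41

8159 is odd.
Digit sum 23, not divisible by 3.
Ends in 9: not divisible by 5.
7: 8159 = 7·1165 + 4
11: 8159 = 11·741 + 8
13: 8159 = 13·627 + 8
17: 8159 = 17·479 + 16
19: 8159 = 19·429 + 8
23: 8159 = 23·354 + 17
29: 8159 = 29·281 + 10
31: 8159 = 31·263 + 6
37: 8159 = 37·220 + 19
41: 8159 = 41·199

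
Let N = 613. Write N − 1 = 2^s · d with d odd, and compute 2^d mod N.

613 − 1 = 612 = 2^2 · 153, so d = 153.
2^1 ≡ 2 (mod 613)
2^2 ≡ 2^2 = 4 ≡ 4 (mod 613)
2^4 ≡ 4^2 = 16 ≡ 16 (mod 613)
2^8 ≡ 16^2 = 256 ≡ 256 (mod 613)
2^16 ≡ 256^2 = 65536 ≡ 558 (mod 613)
2^32 ≡ 558^2 = 311364 ≡ 573 (mod 613)
2^64 ≡ 573^2 = 328329 ≡ 374 (mod 613)
2^128 ≡ 374^2 = 139876 ≡ 112 (mod 613)
153 = 128 + 16 + 8 + 1 in binary powers of 2.
So 2^153 ≡ 112 · 558 · 256 · 2 ≡ 578 (mod 613).
Squaring chain: 578 → 612; reaches −1, so base 2 does not prove 613 composite.

578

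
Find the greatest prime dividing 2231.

2231 = 23 · 97
97 is prime.
So 2231 = 23 · 97; the largest prime factor is 97.

97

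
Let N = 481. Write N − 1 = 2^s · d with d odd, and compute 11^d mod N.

481 − 1 = 480 = 2^5 · 15, so d = 15.
11^1 ≡ 11 (mod 481)
11^2 ≡ 11^2 = 121 ≡ 121 (mod 481)
11^4 ≡ 121^2 = 14641 ≡ 211 (mod 481)
11^8 ≡ 211^2 = 44521 ≡ 269 (mod 481)
15 = 8 + 4 + 2 + 1 in binary powers of 2.
So 11^15 ≡ 269 · 211 · 121 · 11 ≡ 369 (mod 481).
Squaring chain: 369 → 38 → 1 → 1 → 1; never reaches −1, so base 11 is a Miller–Rabin witness that 481 is composite.

369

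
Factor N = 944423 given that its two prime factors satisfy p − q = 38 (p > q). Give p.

991

Since p = q + 38, we have 944423 = q(q + 38), so q² + 38q − 944423 = 0.
Discriminant: 38² + 4·944423 = 1444 + 3777692 = 3779136; √3779136 = 1944.
q = (−38 + 1944)/2 = 953, and p = q + 38 = 991.
Check: 953 · 991 = 944423.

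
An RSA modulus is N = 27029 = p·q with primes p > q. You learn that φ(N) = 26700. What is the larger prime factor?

φ(n) = (p−1)(q−1) = n − (p+q) + 1, so p + q = 27029 − 26700 + 1 = 330.
p and q are the roots of t² − 330t + 27029 = 0.
Discriminant: 330² − 4·27029 = 108900 − 108116 = 784; √784 = 28.
q = (330 − 28)/2 = 151, p = (330 + 28)/2 = 179.
Check: 151 · 179 = 27029.

179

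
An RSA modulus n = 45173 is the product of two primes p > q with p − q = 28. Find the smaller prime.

199

Since p = q + 28, we have 45173 = q(q + 28), so q² + 28q − 45173 = 0.
Discriminant: 28² + 4·45173 = 784 + 180692 = 181476; √181476 = 426.
q = (−28 + 426)/2 = 199, and p = q + 28 = 227.
Check: 199 · 227 = 45173.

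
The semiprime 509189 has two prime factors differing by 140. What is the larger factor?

787

Since p = q + 140, we have 509189 = q(q + 140), so q² + 140q − 509189 = 0.
Discriminant: 140² + 4·509189 = 19600 + 2036756 = 2056356; √2056356 = 1434.
q = (−140 + 1434)/2 = 647, and p = q + 140 = 787.
Check: 647 · 787 = 509189.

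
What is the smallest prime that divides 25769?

73

25769 is odd.
Digit sum 29, not divisible by 3.
Ends in 9: not divisible by 5.
7: 25769 = 7·3681 + 2
11: 25769 = 11·2342 + 7
13: 25769 = 13·1982 + 3
17: 25769 = 17·1515 + 14
19: 25769 = 19·1356 + 5
23: 25769 = 23·1120 + 9
29: 25769 = 29·888 + 17
31: 25769 = 31·831 + 8
37: 25769 = 37·696 + 17
41: 25769 = 41·628 + 21
43: 25769 = 43·599 + 12
47: 25769 = 47·548 + 13
53: 25769 = 53·486 + 11
59: 25769 = 59·436 + 45
61: 25769 = 61·422 + 27
67: 25769 = 67·384 + 41
71: 25769 = 71·362 + 67
73: 25769 = 73·353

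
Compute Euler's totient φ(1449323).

Factor: 1449323 = 71 · 137 · 149.
φ(1449323) = (71−1) · (137−1) · (149−1) = 70 · 136 · 148 = 1408960.

1408960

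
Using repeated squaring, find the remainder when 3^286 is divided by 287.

32

3^1 ≡ 3 (mod 287)
3^2 ≡ 3^2 = 9 ≡ 9 (mod 287)
3^4 ≡ 9^2 = 81 ≡ 81 (mod 287)
3^8 ≡ 81^2 = 6561 ≡ 247 (mod 287)
3^16 ≡ 247^2 = 61009 ≡ 165 (mod 287)
3^32 ≡ 165^2 = 27225 ≡ 247 (mod 287)
3^64 ≡ 247^2 = 61009 ≡ 165 (mod 287)
3^128 ≡ 165^2 = 27225 ≡ 247 (mod 287)
3^256 ≡ 247^2 = 61009 ≡ 165 (mod 287)
286 = 256 + 16 + 8 + 4 + 2 in binary powers of 2.
So 3^286 ≡ 165 · 165 · 247 · 81 · 9 ≡ 32 (mod 287).
Since 32 ≠ 1, base 3 is a Fermat witness: 287 is composite.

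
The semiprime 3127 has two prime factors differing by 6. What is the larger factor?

59

Since p = q + 6, we have 3127 = q(q + 6), so q² + 6q − 3127 = 0.
Discriminant: 6² + 4·3127 = 36 + 12508 = 12544; √12544 = 112.
q = (−6 + 112)/2 = 53, and p = q + 6 = 59.
Check: 53 · 59 = 3127.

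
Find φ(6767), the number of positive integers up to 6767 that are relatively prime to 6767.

Factor: 6767 = 67 · 101.
φ(6767) = (67−1) · (101−1) = 66 · 100 = 6600.

6600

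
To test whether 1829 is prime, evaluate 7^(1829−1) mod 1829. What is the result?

1600

7^1 ≡ 7 (mod 1829)
7^2 ≡ 7^2 = 49 ≡ 49 (mod 1829)
7^4 ≡ 49^2 = 2401 ≡ 572 (mod 1829)
7^8 ≡ 572^2 = 327184 ≡ 1622 (mod 1829)
7^16 ≡ 1622^2 = 2630884 ≡ 782 (mod 1829)
7^32 ≡ 782^2 = 611524 ≡ 638 (mod 1829)
7^64 ≡ 638^2 = 407044 ≡ 1006 (mod 1829)
7^128 ≡ 1006^2 = 1012036 ≡ 599 (mod 1829)
7^256 ≡ 599^2 = 358801 ≡ 317 (mod 1829)
7^512 ≡ 317^2 = 100489 ≡ 1723 (mod 1829)
7^1024 ≡ 1723^2 = 2968729 ≡ 262 (mod 1829)
1828 = 1024 + 512 + 256 + 32 + 4 in binary powers of 2.
So 7^1828 ≡ 262 · 1723 · 317 · 638 · 572 ≡ 1600 (mod 1829).
Since 1600 ≠ 1, base 7 is a Fermat witness: 1829 is composite.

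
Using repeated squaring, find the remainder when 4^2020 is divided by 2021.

385

4^1 ≡ 4 (mod 2021)
4^2 ≡ 4^2 = 16 ≡ 16 (mod 2021)
4^4 ≡ 16^2 = 256 ≡ 256 (mod 2021)
4^8 ≡ 256^2 = 65536 ≡ 864 (mod 2021)
4^16 ≡ 864^2 = 746496 ≡ 747 (mod 2021)
4^32 ≡ 747^2 = 558009 ≡ 213 (mod 2021)
4^64 ≡ 213^2 = 45369 ≡ 907 (mod 2021)
4^128 ≡ 907^2 = 822649 ≡ 102 (mod 2021)
4^256 ≡ 102^2 = 10404 ≡ 299 (mod 2021)
4^512 ≡ 299^2 = 89401 ≡ 477 (mod 2021)
4^1024 ≡ 477^2 = 227529 ≡ 1177 (mod 2021)
2020 = 1024 + 512 + 256 + 128 + 64 + 32 + 4 in binary powers of 2.
So 4^2020 ≡ 1177 · 477 · 299 · 102 · 907 · 213 · 256 ≡ 385 (mod 2021).
Since 385 ≠ 1, base 4 is a Fermat witness: 2021 is composite.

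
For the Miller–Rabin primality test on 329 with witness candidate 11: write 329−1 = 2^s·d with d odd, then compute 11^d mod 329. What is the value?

329 − 1 = 328 = 2^3 · 41, so d = 41.
11^1 ≡ 11 (mod 329)
11^2 ≡ 11^2 = 121 ≡ 121 (mod 329)
11^4 ≡ 121^2 = 14641 ≡ 165 (mod 329)
11^8 ≡ 165^2 = 27225 ≡ 247 (mod 329)
11^16 ≡ 247^2 = 61009 ≡ 144 (mod 329)
11^32 ≡ 144^2 = 20736 ≡ 9 (mod 329)
41 = 32 + 8 + 1 in binary powers of 2.
So 11^41 ≡ 9 · 247 · 11 ≡ 107 (mod 329).
Squaring chain: 107 → 263 → 79; never reaches −1, so base 11 is a Miller–Rabin witness that 329 is composite.

107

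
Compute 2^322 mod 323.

2^1 ≡ 2 (mod 323)
2^2 ≡ 2^2 = 4 ≡ 4 (mod 323)
2^4 ≡ 4^2 = 16 ≡ 16 (mod 323)
2^8 ≡ 16^2 = 256 ≡ 256 (mod 323)
2^16 ≡ 256^2 = 65536 ≡ 290 (mod 323)
2^32 ≡ 290^2 = 84100 ≡ 120 (mod 323)
2^64 ≡ 120^2 = 14400 ≡ 188 (mod 323)
2^128 ≡ 188^2 = 35344 ≡ 137 (mod 323)
2^256 ≡ 137^2 = 18769 ≡ 35 (mod 323)
322 = 256 + 64 + 2 in binary powers of 2.
So 2^322 ≡ 35 · 188 · 4 ≡ 157 (mod 323).
Since 157 ≠ 1, base 2 is a Fermat witness: 323 is composite.

157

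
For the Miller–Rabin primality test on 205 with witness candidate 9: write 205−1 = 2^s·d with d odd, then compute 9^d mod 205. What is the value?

114

205 − 1 = 204 = 2^2 · 51, so d = 51.
9^1 ≡ 9 (mod 205)
9^2 ≡ 9^2 = 81 ≡ 81 (mod 205)
9^4 ≡ 81^2 = 6561 ≡ 1 (mod 205)
9^8 ≡ 1^2 = 1 ≡ 1 (mod 205)
9^16 ≡ 1^2 = 1 ≡ 1 (mod 205)
9^32 ≡ 1^2 = 1 ≡ 1 (mod 205)
51 = 32 + 16 + 2 + 1 in binary powers of 2.
So 9^51 ≡ 1 · 1 · 81 · 9 ≡ 114 (mod 205).
Squaring chain: 114 → 81; never reaches −1, so base 9 is a Miller–Rabin witness that 205 is composite.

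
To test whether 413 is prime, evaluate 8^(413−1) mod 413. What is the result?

302

8^1 ≡ 8 (mod 413)
8^2 ≡ 8^2 = 64 ≡ 64 (mod 413)
8^4 ≡ 64^2 = 4096 ≡ 379 (mod 413)
8^8 ≡ 379^2 = 143641 ≡ 330 (mod 413)
8^16 ≡ 330^2 = 108900 ≡ 281 (mod 413)
8^32 ≡ 281^2 = 78961 ≡ 78 (mod 413)
8^64 ≡ 78^2 = 6084 ≡ 302 (mod 413)
8^128 ≡ 302^2 = 91204 ≡ 344 (mod 413)
8^256 ≡ 344^2 = 118336 ≡ 218 (mod 413)
412 = 256 + 128 + 16 + 8 + 4 in binary powers of 2.
So 8^412 ≡ 218 · 344 · 281 · 330 · 379 ≡ 302 (mod 413).
Since 302 ≠ 1, base 8 is a Fermat witness: 413 is composite.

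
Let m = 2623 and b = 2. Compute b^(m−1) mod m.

2^1 ≡ 2 (mod 2623)
2^2 ≡ 2^2 = 4 ≡ 4 (mod 2623)
2^4 ≡ 4^2 = 16 ≡ 16 (mod 2623)
2^8 ≡ 16^2 = 256 ≡ 256 (mod 2623)
2^16 ≡ 256^2 = 65536 ≡ 2584 (mod 2623)
2^32 ≡ 2584^2 = 6677056 ≡ 1521 (mod 2623)
2^64 ≡ 1521^2 = 2313441 ≡ 2578 (mod 2623)
2^128 ≡ 2578^2 = 6646084 ≡ 2025 (mod 2623)
2^256 ≡ 2025^2 = 4100625 ≡ 876 (mod 2623)
2^512 ≡ 876^2 = 767376 ≡ 1460 (mod 2623)
2^1024 ≡ 1460^2 = 2131600 ≡ 1724 (mod 2623)
2^2048 ≡ 1724^2 = 2972176 ≡ 317 (mod 2623)
2622 = 2048 + 512 + 32 + 16 + 8 + 4 + 2 in binary powers of 2.
So 2^2622 ≡ 317 · 1460 · 1521 · 2584 · 256 · 16 · 4 ≡ 2553 (mod 2623).
Since 2553 ≠ 1, base 2 is a Fermat witness: 2623 is composite.

2553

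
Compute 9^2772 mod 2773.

9^1 ≡ 9 (mod 2773)
9^2 ≡ 9^2 = 81 ≡ 81 (mod 2773)
9^4 ≡ 81^2 = 6561 ≡ 1015 (mod 2773)
9^8 ≡ 1015^2 = 1030225 ≡ 1442 (mod 2773)
9^16 ≡ 1442^2 = 2079364 ≡ 2387 (mod 2773)
9^32 ≡ 2387^2 = 5697769 ≡ 2027 (mod 2773)
9^64 ≡ 2027^2 = 4108729 ≡ 1916 (mod 2773)
9^128 ≡ 1916^2 = 3671056 ≡ 2377 (mod 2773)
9^256 ≡ 2377^2 = 5650129 ≡ 1528 (mod 2773)
9^512 ≡ 1528^2 = 2334784 ≡ 2691 (mod 2773)
9^1024 ≡ 2691^2 = 7241481 ≡ 1178 (mod 2773)
9^2048 ≡ 1178^2 = 1387684 ≡ 1184 (mod 2773)
2772 = 2048 + 512 + 128 + 64 + 16 + 4 in binary powers of 2.
So 9^2772 ≡ 1184 · 2691 · 2377 · 1916 · 2387 · 1015 ≡ 1836 (mod 2773).
Since 1836 ≠ 1, base 9 is a Fermat witness: 2773 is composite.

1836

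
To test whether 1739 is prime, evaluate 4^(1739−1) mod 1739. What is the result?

4^1 ≡ 4 (mod 1739)
4^2 ≡ 4^2 = 16 ≡ 16 (mod 1739)
4^4 ≡ 16^2 = 256 ≡ 256 (mod 1739)
4^8 ≡ 256^2 = 65536 ≡ 1193 (mod 1739)
4^16 ≡ 1193^2 = 1423249 ≡ 747 (mod 1739)
4^32 ≡ 747^2 = 558009 ≡ 1529 (mod 1739)
4^64 ≡ 1529^2 = 2337841 ≡ 625 (mod 1739)
4^128 ≡ 625^2 = 390625 ≡ 1089 (mod 1739)
4^256 ≡ 1089^2 = 1185921 ≡ 1662 (mod 1739)
4^512 ≡ 1662^2 = 2762244 ≡ 712 (mod 1739)
4^1024 ≡ 712^2 = 506944 ≡ 895 (mod 1739)
1738 = 1024 + 512 + 128 + 64 + 8 + 2 in binary powers of 2.
So 4^1738 ≡ 895 · 712 · 1089 · 625 · 1193 · 16 ≡ 995 (mod 1739).
Since 995 ≠ 1, base 4 is a Fermat witness: 1739 is composite.

995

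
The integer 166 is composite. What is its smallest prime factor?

2

166 is even: 2 divides it.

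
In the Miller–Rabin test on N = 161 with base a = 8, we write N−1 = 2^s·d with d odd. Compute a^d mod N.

161 − 1 = 160 = 2^5 · 5, so d = 5.
8^1 ≡ 8 (mod 161)
8^2 ≡ 8^2 = 64 ≡ 64 (mod 161)
8^4 ≡ 64^2 = 4096 ≡ 71 (mod 161)
5 = 4 + 1 in binary powers of 2.
So 8^5 ≡ 71 · 8 ≡ 85 (mod 161).
Squaring chain: 85 → 141 → 78 → 127 → 29; never reaches −1, so base 8 is a Miller–Rabin witness that 161 is composite.

85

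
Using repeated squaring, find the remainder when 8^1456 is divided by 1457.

1093

8^1 ≡ 8 (mod 1457)
8^2 ≡ 8^2 = 64 ≡ 64 (mod 1457)
8^4 ≡ 64^2 = 4096 ≡ 1182 (mod 1457)
8^8 ≡ 1182^2 = 1397124 ≡ 1318 (mod 1457)
8^16 ≡ 1318^2 = 1737124 ≡ 380 (mod 1457)
8^32 ≡ 380^2 = 144400 ≡ 157 (mod 1457)
8^64 ≡ 157^2 = 24649 ≡ 1337 (mod 1457)
8^128 ≡ 1337^2 = 1787569 ≡ 1287 (mod 1457)
8^256 ≡ 1287^2 = 1656369 ≡ 1217 (mod 1457)
8^512 ≡ 1217^2 = 1481089 ≡ 777 (mod 1457)
8^1024 ≡ 777^2 = 603729 ≡ 531 (mod 1457)
1456 = 1024 + 256 + 128 + 32 + 16 in binary powers of 2.
So 8^1456 ≡ 531 · 1217 · 1287 · 157 · 380 ≡ 1093 (mod 1457).
Since 1093 ≠ 1, base 8 is a Fermat witness: 1457 is composite.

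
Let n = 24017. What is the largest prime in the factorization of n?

24017 = 7 · 3431
3431 = 47 · 73
73 is prime.
So 24017 = 7 · 47 · 73; the largest prime factor is 73.

73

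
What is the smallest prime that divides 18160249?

61

18160249 is odd.
Digit sum 31, not divisible by 3.
Ends in 9: not divisible by 5.
7: 18160249 = 7·2594321 + 2
11: 18160249 = 11·1650931 + 8
13: 18160249 = 13·1396942 + 3
17: 18160249 = 17·1068249 + 16
19: 18160249 = 19·955802 + 11
23: 18160249 = 23·789576 + 1
29: 18160249 = 29·626215 + 14
31: 18160249 = 31·585814 + 15
37: 18160249 = 37·490817 + 20
41: 18160249 = 41·442932 + 37
43: 18160249 = 43·422331 + 16
47: 18160249 = 47·386388 + 13
53: 18160249 = 53·342646 + 11
59: 18160249 = 59·307800 + 49
61: 18160249 = 61·297709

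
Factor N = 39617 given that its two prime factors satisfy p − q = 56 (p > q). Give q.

173

Since p = q + 56, we have 39617 = q(q + 56), so q² + 56q − 39617 = 0.
Discriminant: 56² + 4·39617 = 3136 + 158468 = 161604; √161604 = 402.
q = (−56 + 402)/2 = 173, and p = q + 56 = 229.
Check: 173 · 229 = 39617.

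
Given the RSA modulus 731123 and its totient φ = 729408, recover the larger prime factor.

929

φ(n) = (p−1)(q−1) = n − (p+q) + 1, so p + q = 731123 − 729408 + 1 = 1716.
p and q are the roots of t² − 1716t + 731123 = 0.
Discriminant: 1716² − 4·731123 = 2944656 − 2924492 = 20164; √20164 = 142.
q = (1716 − 142)/2 = 787, p = (1716 + 142)/2 = 929.
Check: 787 · 929 = 731123.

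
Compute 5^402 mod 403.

311

5^1 ≡ 5 (mod 403)
5^2 ≡ 5^2 = 25 ≡ 25 (mod 403)
5^4 ≡ 25^2 = 625 ≡ 222 (mod 403)
5^8 ≡ 222^2 = 49284 ≡ 118 (mod 403)
5^16 ≡ 118^2 = 13924 ≡ 222 (mod 403)
5^32 ≡ 222^2 = 49284 ≡ 118 (mod 403)
5^64 ≡ 118^2 = 13924 ≡ 222 (mod 403)
5^128 ≡ 222^2 = 49284 ≡ 118 (mod 403)
5^256 ≡ 118^2 = 13924 ≡ 222 (mod 403)
402 = 256 + 128 + 16 + 2 in binary powers of 2.
So 5^402 ≡ 222 · 118 · 222 · 25 ≡ 311 (mod 403).
Since 311 ≠ 1, base 5 is a Fermat witness: 403 is composite.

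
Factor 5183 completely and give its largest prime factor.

73

5183 = 71 · 73
73 is prime.
So 5183 = 71 · 73; the largest prime factor is 73.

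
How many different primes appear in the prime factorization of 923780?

6

923780 = 2^2 · 230945
230945 = 5 · 46189
46189 = 11 · 4199
4199 = 13 · 323
323 = 17 · 19
923780 = 2^2 · 5 · 11 · 13 · 17 · 19, which has 6 distinct prime factors.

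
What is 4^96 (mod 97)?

1

4^1 ≡ 4 (mod 97)
4^2 ≡ 4^2 = 16 ≡ 16 (mod 97)
4^4 ≡ 16^2 = 256 ≡ 62 (mod 97)
4^8 ≡ 62^2 = 3844 ≡ 61 (mod 97)
4^16 ≡ 61^2 = 3721 ≡ 35 (mod 97)
4^32 ≡ 35^2 = 1225 ≡ 61 (mod 97)
4^64 ≡ 61^2 = 3721 ≡ 35 (mod 97)
96 = 64 + 32 in binary powers of 2.
So 4^96 ≡ 35 · 61 ≡ 1 (mod 97).
Since the result is 1, base 4 gives no evidence that 97 is composite.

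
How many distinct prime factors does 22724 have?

4

22724 = 2^2 · 5681
5681 = 13 · 437
437 = 19 · 23
22724 = 2^2 · 13 · 19 · 23, which has 4 distinct prime factors.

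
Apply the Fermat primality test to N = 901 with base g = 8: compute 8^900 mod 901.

169

8^1 ≡ 8 (mod 901)
8^2 ≡ 8^2 = 64 ≡ 64 (mod 901)
8^4 ≡ 64^2 = 4096 ≡ 492 (mod 901)
8^8 ≡ 492^2 = 242064 ≡ 596 (mod 901)
8^16 ≡ 596^2 = 355216 ≡ 222 (mod 901)
8^32 ≡ 222^2 = 49284 ≡ 630 (mod 901)
8^64 ≡ 630^2 = 396900 ≡ 460 (mod 901)
8^128 ≡ 460^2 = 211600 ≡ 766 (mod 901)
8^256 ≡ 766^2 = 586756 ≡ 205 (mod 901)
8^512 ≡ 205^2 = 42025 ≡ 579 (mod 901)
900 = 512 + 256 + 128 + 4 in binary powers of 2.
So 8^900 ≡ 579 · 205 · 766 · 492 ≡ 169 (mod 901).
Since 169 ≠ 1, base 8 is a Fermat witness: 901 is composite.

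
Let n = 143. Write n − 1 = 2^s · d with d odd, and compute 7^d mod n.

143 − 1 = 142 = 2^1 · 71, so d = 71.
7^1 ≡ 7 (mod 143)
7^2 ≡ 7^2 = 49 ≡ 49 (mod 143)
7^4 ≡ 49^2 = 2401 ≡ 113 (mod 143)
7^8 ≡ 113^2 = 12769 ≡ 42 (mod 143)
7^16 ≡ 42^2 = 1764 ≡ 48 (mod 143)
7^32 ≡ 48^2 = 2304 ≡ 16 (mod 143)
7^64 ≡ 16^2 = 256 ≡ 113 (mod 143)
71 = 64 + 4 + 2 + 1 in binary powers of 2.
So 7^71 ≡ 113 · 113 · 49 · 7 ≡ 106 (mod 143).
Squaring chain: 106; never reaches −1, so base 7 is a Miller–Rabin witness that 143 is composite.

106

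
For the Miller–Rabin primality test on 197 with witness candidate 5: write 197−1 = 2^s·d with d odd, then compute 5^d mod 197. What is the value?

197 − 1 = 196 = 2^2 · 49, so d = 49.
5^1 ≡ 5 (mod 197)
5^2 ≡ 5^2 = 25 ≡ 25 (mod 197)
5^4 ≡ 25^2 = 625 ≡ 34 (mod 197)
5^8 ≡ 34^2 = 1156 ≡ 171 (mod 197)
5^16 ≡ 171^2 = 29241 ≡ 85 (mod 197)
5^32 ≡ 85^2 = 7225 ≡ 133 (mod 197)
49 = 32 + 16 + 1 in binary powers of 2.
So 5^49 ≡ 133 · 85 · 5 ≡ 183 (mod 197).
Squaring chain: 183 → 196; reaches −1, so base 5 does not prove 197 composite.

183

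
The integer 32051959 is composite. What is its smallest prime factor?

32051959 is odd.
Digit sum 34, not divisible by 3.
Ends in 9: not divisible by 5.
7: 32051959 = 7·4578851 + 2
11: 32051959 = 11·2913814 + 5
13: 32051959 = 13·2465535 + 4
17: 32051959 = 17·1885409 + 6
19: 32051959 = 19·1686945 + 4
23: 32051959 = 23·1393563 + 10
29: 32051959 = 29·1105239 + 28
31: 32051959 = 31·1033934 + 5
37: 32051959 = 37·866269 + 6
41: 32051959 = 41·781755 + 4
43: 32051959 = 43·745394 + 17
47: 32051959 = 47·681956 + 27
53: 32051959 = 53·604753 + 50
59: 32051959 = 59·543253 + 32
61: 32051959 = 61·525441 + 58
67: 32051959 = 67·478387 + 30
71: 32051959 = 71·451436 + 3
73: 32051959 = 73·439067 + 68
79: 32051959 = 79·405721

79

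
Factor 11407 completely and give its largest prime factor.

61

11407 = 11 · 1037
1037 = 17 · 61
61 is prime.
So 11407 = 11 · 17 · 61; the largest prime factor is 61.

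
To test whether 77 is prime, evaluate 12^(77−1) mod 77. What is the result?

12^1 ≡ 12 (mod 77)
12^2 ≡ 12^2 = 144 ≡ 67 (mod 77)
12^4 ≡ 67^2 = 4489 ≡ 23 (mod 77)
12^8 ≡ 23^2 = 529 ≡ 67 (mod 77)
12^16 ≡ 67^2 = 4489 ≡ 23 (mod 77)
12^32 ≡ 23^2 = 529 ≡ 67 (mod 77)
12^64 ≡ 67^2 = 4489 ≡ 23 (mod 77)
76 = 64 + 8 + 4 in binary powers of 2.
So 12^76 ≡ 23 · 67 · 23 ≡ 23 (mod 77).
Since 23 ≠ 1, base 12 is a Fermat witness: 77 is composite.

23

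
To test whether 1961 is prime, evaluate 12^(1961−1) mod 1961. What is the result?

786

12^1 ≡ 12 (mod 1961)
12^2 ≡ 12^2 = 144 ≡ 144 (mod 1961)
12^4 ≡ 144^2 = 20736 ≡ 1126 (mod 1961)
12^8 ≡ 1126^2 = 1267876 ≡ 1070 (mod 1961)
12^16 ≡ 1070^2 = 1144900 ≡ 1637 (mod 1961)
12^32 ≡ 1637^2 = 2679769 ≡ 1043 (mod 1961)
12^64 ≡ 1043^2 = 1087849 ≡ 1455 (mod 1961)
12^128 ≡ 1455^2 = 2117025 ≡ 1106 (mod 1961)
12^256 ≡ 1106^2 = 1223236 ≡ 1533 (mod 1961)
12^512 ≡ 1533^2 = 2350089 ≡ 811 (mod 1961)
12^1024 ≡ 811^2 = 657721 ≡ 786 (mod 1961)
1960 = 1024 + 512 + 256 + 128 + 32 + 8 in binary powers of 2.
So 12^1960 ≡ 786 · 811 · 1533 · 1106 · 1043 · 1070 ≡ 786 (mod 1961).
Since 786 ≠ 1, base 12 is a Fermat witness: 1961 is composite.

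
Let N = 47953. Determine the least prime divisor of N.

47953 is odd.
Digit sum 28, not divisible by 3.
Ends in 3: not divisible by 5.
7: 47953 = 7·6850 + 3
11: 47953 = 11·4359 + 4
13: 47953 = 13·3688 + 9
17: 47953 = 17·2820 + 13
19: 47953 = 19·2523 + 16
23: 47953 = 23·2084 + 21
29: 47953 = 29·1653 + 16
31: 47953 = 31·1546 + 27
37: 47953 = 37·1296 + 1
41: 47953 = 41·1169 + 24
43: 47953 = 43·1115 + 8
47: 47953 = 47·1020 + 13
53: 47953 = 53·904 + 41
59: 47953 = 59·812 + 45
61: 47953 = 61·786 + 7
67: 47953 = 67·715 + 48
71: 47953 = 71·675 + 28
73: 47953 = 73·656 + 65
79: 47953 = 79·607

79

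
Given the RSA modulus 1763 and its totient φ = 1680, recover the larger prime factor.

φ(n) = (p−1)(q−1) = n − (p+q) + 1, so p + q = 1763 − 1680 + 1 = 84.
p and q are the roots of t² − 84t + 1763 = 0.
Discriminant: 84² − 4·1763 = 7056 − 7052 = 4; √4 = 2.
q = (84 − 2)/2 = 41, p = (84 + 2)/2 = 43.
Check: 41 · 43 = 1763.

43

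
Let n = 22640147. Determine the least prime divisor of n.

73

22640147 is odd.
Digit sum 26, not divisible by 3.
Ends in 7: not divisible by 5.
7: 22640147 = 7·3234306 + 5
11: 22640147 = 11·2058195 + 2
13: 22640147 = 13·1741549 + 10
17: 22640147 = 17·1331773 + 6
19: 22640147 = 19·1191586 + 13
23: 22640147 = 23·984354 + 5
29: 22640147 = 29·780694 + 21
31: 22640147 = 31·730327 + 10
37: 22640147 = 37·611895 + 32
41: 22640147 = 41·552198 + 29
43: 22640147 = 43·526515 + 2
47: 22640147 = 47·481705 + 12
53: 22640147 = 53·427172 + 31
59: 22640147 = 59·383731 + 18
61: 22640147 = 61·371149 + 58
67: 22640147 = 67·337912 + 43
71: 22640147 = 71·318875 + 22
73: 22640147 = 73·310139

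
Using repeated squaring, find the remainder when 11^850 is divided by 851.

26

11^1 ≡ 11 (mod 851)
11^2 ≡ 11^2 = 121 ≡ 121 (mod 851)
11^4 ≡ 121^2 = 14641 ≡ 174 (mod 851)
11^8 ≡ 174^2 = 30276 ≡ 491 (mod 851)
11^16 ≡ 491^2 = 241081 ≡ 248 (mod 851)
11^32 ≡ 248^2 = 61504 ≡ 232 (mod 851)
11^64 ≡ 232^2 = 53824 ≡ 211 (mod 851)
11^128 ≡ 211^2 = 44521 ≡ 269 (mod 851)
11^256 ≡ 269^2 = 72361 ≡ 26 (mod 851)
11^512 ≡ 26^2 = 676 ≡ 676 (mod 851)
850 = 512 + 256 + 64 + 16 + 2 in binary powers of 2.
So 11^850 ≡ 676 · 26 · 211 · 248 · 121 ≡ 26 (mod 851).
Since 26 ≠ 1, base 11 is a Fermat witness: 851 is composite.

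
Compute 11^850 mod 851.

11^1 ≡ 11 (mod 851)
11^2 ≡ 11^2 = 121 ≡ 121 (mod 851)
11^4 ≡ 121^2 = 14641 ≡ 174 (mod 851)
11^8 ≡ 174^2 = 30276 ≡ 491 (mod 851)
11^16 ≡ 491^2 = 241081 ≡ 248 (mod 851)
11^32 ≡ 248^2 = 61504 ≡ 232 (mod 851)
11^64 ≡ 232^2 = 53824 ≡ 211 (mod 851)
11^128 ≡ 211^2 = 44521 ≡ 269 (mod 851)
11^256 ≡ 269^2 = 72361 ≡ 26 (mod 851)
11^512 ≡ 26^2 = 676 ≡ 676 (mod 851)
850 = 512 + 256 + 64 + 16 + 2 in binary powers of 2.
So 11^850 ≡ 676 · 26 · 211 · 248 · 121 ≡ 26 (mod 851).
Since 26 ≠ 1, base 11 is a Fermat witness: 851 is composite.

26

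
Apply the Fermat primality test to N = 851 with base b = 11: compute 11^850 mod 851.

26

11^1 ≡ 11 (mod 851)
11^2 ≡ 11^2 = 121 ≡ 121 (mod 851)
11^4 ≡ 121^2 = 14641 ≡ 174 (mod 851)
11^8 ≡ 174^2 = 30276 ≡ 491 (mod 851)
11^16 ≡ 491^2 = 241081 ≡ 248 (mod 851)
11^32 ≡ 248^2 = 61504 ≡ 232 (mod 851)
11^64 ≡ 232^2 = 53824 ≡ 211 (mod 851)
11^128 ≡ 211^2 = 44521 ≡ 269 (mod 851)
11^256 ≡ 269^2 = 72361 ≡ 26 (mod 851)
11^512 ≡ 26^2 = 676 ≡ 676 (mod 851)
850 = 512 + 256 + 64 + 16 + 2 in binary powers of 2.
So 11^850 ≡ 676 · 26 · 211 · 248 · 121 ≡ 26 (mod 851).
Since 26 ≠ 1, base 11 is a Fermat witness: 851 is composite.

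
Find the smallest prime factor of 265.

265 is odd.
Digit sum 13, not divisible by 3.
Ends in 5: divisible by 5.

5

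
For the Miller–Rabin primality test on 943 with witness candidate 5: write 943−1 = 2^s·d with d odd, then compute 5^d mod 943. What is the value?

241

943 − 1 = 942 = 2^1 · 471, so d = 471.
5^1 ≡ 5 (mod 943)
5^2 ≡ 5^2 = 25 ≡ 25 (mod 943)
5^4 ≡ 25^2 = 625 ≡ 625 (mod 943)
5^8 ≡ 625^2 = 390625 ≡ 223 (mod 943)
5^16 ≡ 223^2 = 49729 ≡ 693 (mod 943)
5^32 ≡ 693^2 = 480249 ≡ 262 (mod 943)
5^64 ≡ 262^2 = 68644 ≡ 748 (mod 943)
5^128 ≡ 748^2 = 559504 ≡ 305 (mod 943)
5^256 ≡ 305^2 = 93025 ≡ 611 (mod 943)
471 = 256 + 128 + 64 + 16 + 4 + 2 + 1 in binary powers of 2.
So 5^471 ≡ 611 · 305 · 748 · 693 · 625 · 25 · 5 ≡ 241 (mod 943).
Squaring chain: 241; never reaches −1, so base 5 is a Miller–Rabin witness that 943 is composite.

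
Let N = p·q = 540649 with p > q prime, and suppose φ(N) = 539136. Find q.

577

φ(n) = (p−1)(q−1) = n − (p+q) + 1, so p + q = 540649 − 539136 + 1 = 1514.
p and q are the roots of t² − 1514t + 540649 = 0.
Discriminant: 1514² − 4·540649 = 2292196 − 2162596 = 129600; √129600 = 360.
q = (1514 − 360)/2 = 577, p = (1514 + 360)/2 = 937.
Check: 577 · 937 = 540649.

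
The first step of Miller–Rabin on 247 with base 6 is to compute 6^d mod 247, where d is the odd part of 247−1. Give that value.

247 − 1 = 246 = 2^1 · 123, so d = 123.
6^1 ≡ 6 (mod 247)
6^2 ≡ 6^2 = 36 ≡ 36 (mod 247)
6^4 ≡ 36^2 = 1296 ≡ 61 (mod 247)
6^8 ≡ 61^2 = 3721 ≡ 16 (mod 247)
6^16 ≡ 16^2 = 256 ≡ 9 (mod 247)
6^32 ≡ 9^2 = 81 ≡ 81 (mod 247)
6^64 ≡ 81^2 = 6561 ≡ 139 (mod 247)
123 = 64 + 32 + 16 + 8 + 2 + 1 in binary powers of 2.
So 6^123 ≡ 139 · 81 · 9 · 16 · 36 · 6 ≡ 125 (mod 247).
Squaring chain: 125; never reaches −1, so base 6 is a Miller–Rabin witness that 247 is composite.

125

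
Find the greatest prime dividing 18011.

18011 = 7 · 2573
2573 = 31 · 83
83 is prime.
So 18011 = 7 · 31 · 83; the largest prime factor is 83.

83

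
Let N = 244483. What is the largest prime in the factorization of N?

244483 = 41 · 5963
5963 = 67 · 89
89 is prime.
So 244483 = 41 · 67 · 89; the largest prime factor is 89.

89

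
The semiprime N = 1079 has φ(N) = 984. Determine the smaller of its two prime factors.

φ(n) = (p−1)(q−1) = n − (p+q) + 1, so p + q = 1079 − 984 + 1 = 96.
p and q are the roots of t² − 96t + 1079 = 0.
Discriminant: 96² − 4·1079 = 9216 − 4316 = 4900; √4900 = 70.
q = (96 − 70)/2 = 13, p = (96 + 70)/2 = 83.
Check: 13 · 83 = 1079.

13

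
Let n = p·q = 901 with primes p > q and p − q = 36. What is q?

Since p = q + 36, we have 901 = q(q + 36), so q² + 36q − 901 = 0.
Discriminant: 36² + 4·901 = 1296 + 3604 = 4900; √4900 = 70.
q = (−36 + 70)/2 = 17, and p = q + 36 = 53.
Check: 17 · 53 = 901.

17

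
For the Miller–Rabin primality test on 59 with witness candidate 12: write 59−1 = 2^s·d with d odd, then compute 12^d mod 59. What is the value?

59 − 1 = 58 = 2^1 · 29, so d = 29.
12^1 ≡ 12 (mod 59)
12^2 ≡ 12^2 = 144 ≡ 26 (mod 59)
12^4 ≡ 26^2 = 676 ≡ 27 (mod 59)
12^8 ≡ 27^2 = 729 ≡ 21 (mod 59)
12^16 ≡ 21^2 = 441 ≡ 28 (mod 59)
29 = 16 + 8 + 4 + 1 in binary powers of 2.
So 12^29 ≡ 28 · 21 · 27 · 12 ≡ 1 (mod 59).
Since 12^d ≡ 1 (mod 59), base 12 does not prove 59 composite.

1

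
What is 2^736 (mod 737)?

2^1 ≡ 2 (mod 737)
2^2 ≡ 2^2 = 4 ≡ 4 (mod 737)
2^4 ≡ 4^2 = 16 ≡ 16 (mod 737)
2^8 ≡ 16^2 = 256 ≡ 256 (mod 737)
2^16 ≡ 256^2 = 65536 ≡ 680 (mod 737)
2^32 ≡ 680^2 = 462400 ≡ 301 (mod 737)
2^64 ≡ 301^2 = 90601 ≡ 687 (mod 737)
2^128 ≡ 687^2 = 471969 ≡ 289 (mod 737)
2^256 ≡ 289^2 = 83521 ≡ 240 (mod 737)
2^512 ≡ 240^2 = 57600 ≡ 114 (mod 737)
736 = 512 + 128 + 64 + 32 in binary powers of 2.
So 2^736 ≡ 114 · 289 · 687 · 301 ≡ 86 (mod 737).
Since 86 ≠ 1, base 2 is a Fermat witness: 737 is composite.

86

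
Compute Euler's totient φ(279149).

Factor: 279149 = 13 · 109 · 197.
φ(279149) = (13−1) · (109−1) · (197−1) = 12 · 108 · 196 = 254016.

254016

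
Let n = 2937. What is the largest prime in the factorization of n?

89

2937 = 3 · 979
979 = 11 · 89
89 is prime.
So 2937 = 3 · 11 · 89; the largest prime factor is 89.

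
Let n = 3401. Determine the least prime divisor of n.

3401 is odd.
Digit sum 8, not divisible by 3.
Ends in 1: not divisible by 5.
7: 3401 = 7·485 + 6
11: 3401 = 11·309 + 2
13: 3401 = 13·261 + 8
17: 3401 = 17·200 + 1
19: 3401 = 19·179

19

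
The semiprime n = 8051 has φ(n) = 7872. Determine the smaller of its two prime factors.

φ(n) = (p−1)(q−1) = n − (p+q) + 1, so p + q = 8051 − 7872 + 1 = 180.
p and q are the roots of t² − 180t + 8051 = 0.
Discriminant: 180² − 4·8051 = 32400 − 32204 = 196; √196 = 14.
q = (180 − 14)/2 = 83, p = (180 + 14)/2 = 97.
Check: 83 · 97 = 8051.

83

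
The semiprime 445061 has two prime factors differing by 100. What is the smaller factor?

619

Since p = q + 100, we have 445061 = q(q + 100), so q² + 100q − 445061 = 0.
Discriminant: 100² + 4·445061 = 10000 + 1780244 = 1790244; √1790244 = 1338.
q = (−100 + 1338)/2 = 619, and p = q + 100 = 719.
Check: 619 · 719 = 445061.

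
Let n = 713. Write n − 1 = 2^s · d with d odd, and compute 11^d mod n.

713 − 1 = 712 = 2^3 · 89, so d = 89.
11^1 ≡ 11 (mod 713)
11^2 ≡ 11^2 = 121 ≡ 121 (mod 713)
11^4 ≡ 121^2 = 14641 ≡ 381 (mod 713)
11^8 ≡ 381^2 = 145161 ≡ 422 (mod 713)
11^16 ≡ 422^2 = 178084 ≡ 547 (mod 713)
11^32 ≡ 547^2 = 299209 ≡ 462 (mod 713)
11^64 ≡ 462^2 = 213444 ≡ 257 (mod 713)
89 = 64 + 16 + 8 + 1 in binary powers of 2.
So 11^89 ≡ 257 · 547 · 422 · 11 ≡ 172 (mod 713).
Squaring chain: 172 → 351 → 565; never reaches −1, so base 11 is a Miller–Rabin witness that 713 is composite.

172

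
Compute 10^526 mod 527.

382

10^1 ≡ 10 (mod 527)
10^2 ≡ 10^2 = 100 ≡ 100 (mod 527)
10^4 ≡ 100^2 = 10000 ≡ 514 (mod 527)
10^8 ≡ 514^2 = 264196 ≡ 169 (mod 527)
10^16 ≡ 169^2 = 28561 ≡ 103 (mod 527)
10^32 ≡ 103^2 = 10609 ≡ 69 (mod 527)
10^64 ≡ 69^2 = 4761 ≡ 18 (mod 527)
10^128 ≡ 18^2 = 324 ≡ 324 (mod 527)
10^256 ≡ 324^2 = 104976 ≡ 103 (mod 527)
10^512 ≡ 103^2 = 10609 ≡ 69 (mod 527)
526 = 512 + 8 + 4 + 2 in binary powers of 2.
So 10^526 ≡ 69 · 169 · 514 · 100 ≡ 382 (mod 527).
Since 382 ≠ 1, base 10 is a Fermat witness: 527 is composite.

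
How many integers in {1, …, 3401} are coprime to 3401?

Factor: 3401 = 19 · 179.
φ(3401) = (19−1) · (179−1) = 18 · 178 = 3204.

3204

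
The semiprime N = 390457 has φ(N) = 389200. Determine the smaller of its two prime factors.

557

φ(n) = (p−1)(q−1) = n − (p+q) + 1, so p + q = 390457 − 389200 + 1 = 1258.
p and q are the roots of t² − 1258t + 390457 = 0.
Discriminant: 1258² − 4·390457 = 1582564 − 1561828 = 20736; √20736 = 144.
q = (1258 − 144)/2 = 557, p = (1258 + 144)/2 = 701.
Check: 557 · 701 = 390457.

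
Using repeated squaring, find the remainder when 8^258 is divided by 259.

36

8^1 ≡ 8 (mod 259)
8^2 ≡ 8^2 = 64 ≡ 64 (mod 259)
8^4 ≡ 64^2 = 4096 ≡ 211 (mod 259)
8^8 ≡ 211^2 = 44521 ≡ 232 (mod 259)
8^16 ≡ 232^2 = 53824 ≡ 211 (mod 259)
8^32 ≡ 211^2 = 44521 ≡ 232 (mod 259)
8^64 ≡ 232^2 = 53824 ≡ 211 (mod 259)
8^128 ≡ 211^2 = 44521 ≡ 232 (mod 259)
8^256 ≡ 232^2 = 53824 ≡ 211 (mod 259)
258 = 256 + 2 in binary powers of 2.
So 8^258 ≡ 211 · 64 ≡ 36 (mod 259).
Since 36 ≠ 1, base 8 is a Fermat witness: 259 is composite.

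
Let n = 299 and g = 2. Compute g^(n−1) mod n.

140

2^1 ≡ 2 (mod 299)
2^2 ≡ 2^2 = 4 ≡ 4 (mod 299)
2^4 ≡ 4^2 = 16 ≡ 16 (mod 299)
2^8 ≡ 16^2 = 256 ≡ 256 (mod 299)
2^16 ≡ 256^2 = 65536 ≡ 55 (mod 299)
2^32 ≡ 55^2 = 3025 ≡ 35 (mod 299)
2^64 ≡ 35^2 = 1225 ≡ 29 (mod 299)
2^128 ≡ 29^2 = 841 ≡ 243 (mod 299)
2^256 ≡ 243^2 = 59049 ≡ 146 (mod 299)
298 = 256 + 32 + 8 + 2 in binary powers of 2.
So 2^298 ≡ 146 · 35 · 256 · 4 ≡ 140 (mod 299).
Since 140 ≠ 1, base 2 is a Fermat witness: 299 is composite.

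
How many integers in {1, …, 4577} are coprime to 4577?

Factor: 4577 = 23 · 199.
φ(4577) = (23−1) · (199−1) = 22 · 198 = 4356.

4356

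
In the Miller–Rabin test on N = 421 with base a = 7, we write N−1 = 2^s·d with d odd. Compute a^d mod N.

420

421 − 1 = 420 = 2^2 · 105, so d = 105.
7^1 ≡ 7 (mod 421)
7^2 ≡ 7^2 = 49 ≡ 49 (mod 421)
7^4 ≡ 49^2 = 2401 ≡ 296 (mod 421)
7^8 ≡ 296^2 = 87616 ≡ 48 (mod 421)
7^16 ≡ 48^2 = 2304 ≡ 199 (mod 421)
7^32 ≡ 199^2 = 39601 ≡ 27 (mod 421)
7^64 ≡ 27^2 = 729 ≡ 308 (mod 421)
105 = 64 + 32 + 8 + 1 in binary powers of 2.
So 7^105 ≡ 308 · 27 · 48 · 7 ≡ 420 (mod 421).
Since 7^d ≡ 420 (mod 421), base 7 does not prove 421 composite.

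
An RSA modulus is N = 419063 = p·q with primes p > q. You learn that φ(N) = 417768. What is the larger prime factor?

677

φ(n) = (p−1)(q−1) = n − (p+q) + 1, so p + q = 419063 − 417768 + 1 = 1296.
p and q are the roots of t² − 1296t + 419063 = 0.
Discriminant: 1296² − 4·419063 = 1679616 − 1676252 = 3364; √3364 = 58.
q = (1296 − 58)/2 = 619, p = (1296 + 58)/2 = 677.
Check: 619 · 677 = 419063.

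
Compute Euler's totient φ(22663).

Factor: 22663 = 131 · 173.
φ(22663) = (131−1) · (173−1) = 130 · 172 = 22360.

22360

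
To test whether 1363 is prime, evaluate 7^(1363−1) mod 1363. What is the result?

7^1 ≡ 7 (mod 1363)
7^2 ≡ 7^2 = 49 ≡ 49 (mod 1363)
7^4 ≡ 49^2 = 2401 ≡ 1038 (mod 1363)
7^8 ≡ 1038^2 = 1077444 ≡ 674 (mod 1363)
7^16 ≡ 674^2 = 454276 ≡ 397 (mod 1363)
7^32 ≡ 397^2 = 157609 ≡ 864 (mod 1363)
7^64 ≡ 864^2 = 746496 ≡ 935 (mod 1363)
7^128 ≡ 935^2 = 874225 ≡ 542 (mod 1363)
7^256 ≡ 542^2 = 293764 ≡ 719 (mod 1363)
7^512 ≡ 719^2 = 516961 ≡ 384 (mod 1363)
7^1024 ≡ 384^2 = 147456 ≡ 252 (mod 1363)
1362 = 1024 + 256 + 64 + 16 + 2 in binary powers of 2.
So 7^1362 ≡ 252 · 719 · 935 · 397 · 49 ≡ 545 (mod 1363).
Since 545 ≠ 1, base 7 is a Fermat witness: 1363 is composite.

545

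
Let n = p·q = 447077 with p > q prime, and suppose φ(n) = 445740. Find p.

691

φ(n) = (p−1)(q−1) = n − (p+q) + 1, so p + q = 447077 − 445740 + 1 = 1338.
p and q are the roots of t² − 1338t + 447077 = 0.
Discriminant: 1338² − 4·447077 = 1790244 − 1788308 = 1936; √1936 = 44.
q = (1338 − 44)/2 = 647, p = (1338 + 44)/2 = 691.
Check: 647 · 691 = 447077.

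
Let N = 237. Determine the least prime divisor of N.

3

237 is odd.
Digit sum 12, divisible by 3.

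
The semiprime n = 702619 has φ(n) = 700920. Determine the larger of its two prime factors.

991

φ(n) = (p−1)(q−1) = n − (p+q) + 1, so p + q = 702619 − 700920 + 1 = 1700.
p and q are the roots of t² − 1700t + 702619 = 0.
Discriminant: 1700² − 4·702619 = 2890000 − 2810476 = 79524; √79524 = 282.
q = (1700 − 282)/2 = 709, p = (1700 + 282)/2 = 991.
Check: 709 · 991 = 702619.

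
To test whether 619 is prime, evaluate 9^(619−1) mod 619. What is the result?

1

9^1 ≡ 9 (mod 619)
9^2 ≡ 9^2 = 81 ≡ 81 (mod 619)
9^4 ≡ 81^2 = 6561 ≡ 371 (mod 619)
9^8 ≡ 371^2 = 137641 ≡ 223 (mod 619)
9^16 ≡ 223^2 = 49729 ≡ 209 (mod 619)
9^32 ≡ 209^2 = 43681 ≡ 351 (mod 619)
9^64 ≡ 351^2 = 123201 ≡ 20 (mod 619)
9^128 ≡ 20^2 = 400 ≡ 400 (mod 619)
9^256 ≡ 400^2 = 160000 ≡ 298 (mod 619)
9^512 ≡ 298^2 = 88804 ≡ 287 (mod 619)
618 = 512 + 64 + 32 + 8 + 2 in binary powers of 2.
So 9^618 ≡ 287 · 20 · 351 · 223 · 81 ≡ 1 (mod 619).
Since the result is 1, base 9 gives no evidence that 619 is composite.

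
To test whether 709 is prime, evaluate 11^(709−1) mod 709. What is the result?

11^1 ≡ 11 (mod 709)
11^2 ≡ 11^2 = 121 ≡ 121 (mod 709)
11^4 ≡ 121^2 = 14641 ≡ 461 (mod 709)
11^8 ≡ 461^2 = 212521 ≡ 530 (mod 709)
11^16 ≡ 530^2 = 280900 ≡ 136 (mod 709)
11^32 ≡ 136^2 = 18496 ≡ 62 (mod 709)
11^64 ≡ 62^2 = 3844 ≡ 299 (mod 709)
11^128 ≡ 299^2 = 89401 ≡ 67 (mod 709)
11^256 ≡ 67^2 = 4489 ≡ 235 (mod 709)
11^512 ≡ 235^2 = 55225 ≡ 632 (mod 709)
708 = 512 + 128 + 64 + 4 in binary powers of 2.
So 11^708 ≡ 632 · 67 · 299 · 461 ≡ 1 (mod 709).
Since the result is 1, base 11 gives no evidence that 709 is composite.

1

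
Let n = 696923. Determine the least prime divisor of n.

696923 is odd.
Digit sum 35, not divisible by 3.
Ends in 3: not divisible by 5.
7: 696923 = 7·99560 + 3
11: 696923 = 11·63356 + 7
13: 696923 = 13·53609 + 6
17: 696923 = 17·40995 + 8
19: 696923 = 19·36680 + 3
23: 696923 = 23·30301

23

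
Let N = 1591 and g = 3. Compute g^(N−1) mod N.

3^1 ≡ 3 (mod 1591)
3^2 ≡ 3^2 = 9 ≡ 9 (mod 1591)
3^4 ≡ 9^2 = 81 ≡ 81 (mod 1591)
3^8 ≡ 81^2 = 6561 ≡ 197 (mod 1591)
3^16 ≡ 197^2 = 38809 ≡ 625 (mod 1591)
3^32 ≡ 625^2 = 390625 ≡ 830 (mod 1591)
3^64 ≡ 830^2 = 688900 ≡ 1588 (mod 1591)
3^128 ≡ 1588^2 = 2521744 ≡ 9 (mod 1591)
3^256 ≡ 9^2 = 81 ≡ 81 (mod 1591)
3^512 ≡ 81^2 = 6561 ≡ 197 (mod 1591)
3^1024 ≡ 197^2 = 38809 ≡ 625 (mod 1591)
1590 = 1024 + 512 + 32 + 16 + 4 + 2 in binary powers of 2.
So 3^1590 ≡ 625 · 197 · 830 · 625 · 81 · 9 ≡ 322 (mod 1591).
Since 322 ≠ 1, base 3 is a Fermat witness: 1591 is composite.

322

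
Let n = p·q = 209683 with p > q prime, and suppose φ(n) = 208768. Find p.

φ(n) = (p−1)(q−1) = n − (p+q) + 1, so p + q = 209683 − 208768 + 1 = 916.
p and q are the roots of t² − 916t + 209683 = 0.
Discriminant: 916² − 4·209683 = 839056 − 838732 = 324; √324 = 18.
q = (916 − 18)/2 = 449, p = (916 + 18)/2 = 467.
Check: 449 · 467 = 209683.

467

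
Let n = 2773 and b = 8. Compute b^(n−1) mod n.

1941

8^1 ≡ 8 (mod 2773)
8^2 ≡ 8^2 = 64 ≡ 64 (mod 2773)
8^4 ≡ 64^2 = 4096 ≡ 1323 (mod 2773)
8^8 ≡ 1323^2 = 1750329 ≡ 566 (mod 2773)
8^16 ≡ 566^2 = 320356 ≡ 1461 (mod 2773)
8^32 ≡ 1461^2 = 2134521 ≡ 2084 (mod 2773)
8^64 ≡ 2084^2 = 4343056 ≡ 538 (mod 2773)
8^128 ≡ 538^2 = 289444 ≡ 1052 (mod 2773)
8^256 ≡ 1052^2 = 1106704 ≡ 277 (mod 2773)
8^512 ≡ 277^2 = 76729 ≡ 1858 (mod 2773)
8^1024 ≡ 1858^2 = 3452164 ≡ 2552 (mod 2773)
8^2048 ≡ 2552^2 = 6512704 ≡ 1700 (mod 2773)
2772 = 2048 + 512 + 128 + 64 + 16 + 4 in binary powers of 2.
So 8^2772 ≡ 1700 · 1858 · 1052 · 538 · 1461 · 1323 ≡ 1941 (mod 2773).
Since 1941 ≠ 1, base 8 is a Fermat witness: 2773 is composite.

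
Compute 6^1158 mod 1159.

6^1 ≡ 6 (mod 1159)
6^2 ≡ 6^2 = 36 ≡ 36 (mod 1159)
6^4 ≡ 36^2 = 1296 ≡ 137 (mod 1159)
6^8 ≡ 137^2 = 18769 ≡ 225 (mod 1159)
6^16 ≡ 225^2 = 50625 ≡ 788 (mod 1159)
6^32 ≡ 788^2 = 620944 ≡ 879 (mod 1159)
6^64 ≡ 879^2 = 772641 ≡ 747 (mod 1159)
6^128 ≡ 747^2 = 558009 ≡ 530 (mod 1159)
6^256 ≡ 530^2 = 280900 ≡ 422 (mod 1159)
6^512 ≡ 422^2 = 178084 ≡ 757 (mod 1159)
6^1024 ≡ 757^2 = 573049 ≡ 503 (mod 1159)
1158 = 1024 + 128 + 4 + 2 in binary powers of 2.
So 6^1158 ≡ 503 · 530 · 137 · 36 ≡ 125 (mod 1159).
Since 125 ≠ 1, base 6 is a Fermat witness: 1159 is composite.

125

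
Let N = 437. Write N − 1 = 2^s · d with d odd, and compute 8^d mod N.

437 − 1 = 436 = 2^2 · 109, so d = 109.
8^1 ≡ 8 (mod 437)
8^2 ≡ 8^2 = 64 ≡ 64 (mod 437)
8^4 ≡ 64^2 = 4096 ≡ 163 (mod 437)
8^8 ≡ 163^2 = 26569 ≡ 349 (mod 437)
8^16 ≡ 349^2 = 121801 ≡ 315 (mod 437)
8^32 ≡ 315^2 = 99225 ≡ 26 (mod 437)
8^64 ≡ 26^2 = 676 ≡ 239 (mod 437)
109 = 64 + 32 + 8 + 4 + 1 in binary powers of 2.
So 8^109 ≡ 239 · 26 · 349 · 163 · 8 ≡ 141 (mod 437).
Squaring chain: 141 → 216; never reaches −1, so base 8 is a Miller–Rabin witness that 437 is composite.

141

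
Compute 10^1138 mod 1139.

508

10^1 ≡ 10 (mod 1139)
10^2 ≡ 10^2 = 100 ≡ 100 (mod 1139)
10^4 ≡ 100^2 = 10000 ≡ 888 (mod 1139)
10^8 ≡ 888^2 = 788544 ≡ 356 (mod 1139)
10^16 ≡ 356^2 = 126736 ≡ 307 (mod 1139)
10^32 ≡ 307^2 = 94249 ≡ 851 (mod 1139)
10^64 ≡ 851^2 = 724201 ≡ 936 (mod 1139)
10^128 ≡ 936^2 = 876096 ≡ 205 (mod 1139)
10^256 ≡ 205^2 = 42025 ≡ 1021 (mod 1139)
10^512 ≡ 1021^2 = 1042441 ≡ 256 (mod 1139)
10^1024 ≡ 256^2 = 65536 ≡ 613 (mod 1139)
1138 = 1024 + 64 + 32 + 16 + 2 in binary powers of 2.
So 10^1138 ≡ 613 · 936 · 851 · 307 · 100 ≡ 508 (mod 1139).
Since 508 ≠ 1, base 10 is a Fermat witness: 1139 is composite.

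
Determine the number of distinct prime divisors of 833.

2

833 = 7^2 · 17
833 = 7^2 · 17, which has 2 distinct prime factors.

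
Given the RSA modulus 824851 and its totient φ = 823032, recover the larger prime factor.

967

φ(n) = (p−1)(q−1) = n − (p+q) + 1, so p + q = 824851 − 823032 + 1 = 1820.
p and q are the roots of t² − 1820t + 824851 = 0.
Discriminant: 1820² − 4·824851 = 3312400 − 3299404 = 12996; √12996 = 114.
q = (1820 − 114)/2 = 853, p = (1820 + 114)/2 = 967.
Check: 853 · 967 = 824851.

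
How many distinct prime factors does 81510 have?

6

81510 = 2 · 40755
40755 = 3 · 13585
13585 = 5 · 2717
2717 = 11 · 247
247 = 13 · 19
81510 = 2 · 3 · 5 · 11 · 13 · 19, which has 6 distinct prime factors.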